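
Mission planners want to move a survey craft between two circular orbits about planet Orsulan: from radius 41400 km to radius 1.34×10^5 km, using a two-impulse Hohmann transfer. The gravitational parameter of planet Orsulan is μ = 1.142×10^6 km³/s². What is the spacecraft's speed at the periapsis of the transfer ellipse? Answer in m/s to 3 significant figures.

v = 6490 m/s

The Hohmann ellipse has a_t = (r₁ + r₂)/2 = 87700 km.
The periapsis of the transfer ellipse is at r = 41400 km.
From the vis-viva equation, v = √[μ(2/r − 1/a_t)] = 6.492 km/s.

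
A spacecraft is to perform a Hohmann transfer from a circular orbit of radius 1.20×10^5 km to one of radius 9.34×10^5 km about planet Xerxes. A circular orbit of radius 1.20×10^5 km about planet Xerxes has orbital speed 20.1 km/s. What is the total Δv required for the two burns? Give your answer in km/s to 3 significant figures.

Δv = 10.4 km/s

From the circular-orbit relation v² = μ/r at r = 1.20×10^5 km: μ = v²r = (20.1)² × 1.20×10^5 = 4.84812×10^7 km³/s².
Transfer-ellipse semi-major axis a_t = (r₁ + r₂)/2 = (1.200×10^5 + 9.340×10^5)/2 = 5.270×10^5 km.
At r₁ the circular-orbit speed is v₁ = √(μ/r₁) = 20.100 km/s.
On the transfer ellipse at r₁, v² = μ(2/r − 1/a) gives v_p = √[μ(2/r₁ − 1/a_t)] = 26.759 km/s.
First burn Δv₁ = |v_p − v₁| = 6.659 km/s.
Circular speed at r₂: v₂ = √(μ/r₂) = 7.205 km/s.
Transfer-orbit speed at r₂: v_a = √[μ(2/r₂ − 1/a_t)] = 3.438 km/s.
Second burn Δv₂ = |v₂ − v_a| = 3.767 km/s.
Total Δv = Δv₁ + Δv₂ = 10.43 km/s.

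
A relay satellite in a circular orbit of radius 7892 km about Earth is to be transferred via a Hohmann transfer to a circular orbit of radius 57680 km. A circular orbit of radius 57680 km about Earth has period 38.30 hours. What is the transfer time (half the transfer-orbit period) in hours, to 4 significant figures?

t = 8.207 hours

From Kepler's third law T² = 4π²r³/μ at r = 57680 km, T = 38.30 hours = 38.30 × 3600 s = 1.3788×10^5 s: μ = 4π²r³/T² = 3.98504×10^5 km³/s².
Transfer-ellipse semi-major axis a_t = (r₁ + r₂)/2 = (7892 + 57680)/2 = 32786 km.
Half the transfer-orbit period gives t = π√(a_t³/μ) = 29544 s.
Converting: 29544 s ÷ 3600 s/hour = 8.207 hours.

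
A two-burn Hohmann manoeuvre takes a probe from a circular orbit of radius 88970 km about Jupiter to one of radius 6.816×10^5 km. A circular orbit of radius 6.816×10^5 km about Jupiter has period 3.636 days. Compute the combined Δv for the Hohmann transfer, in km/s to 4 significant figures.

From Kepler's third law T² = 4π²r³/μ at r = 6.816×10^5 km, T = 3.636 days = 3.636 × 86400 s = 3.141504×10^5 s: μ = 4π²r³/T² = 1.26670×10^8 km³/s².
Semi-major axis of the transfer orbit: a_t = (88970 + 6.816×10^5)/2 = 3.85285×10^5 km.
At r₁ the circular-orbit speed is v₁ = √(μ/r₁) = 37.7324 km/s.
On the transfer ellipse at r₁, vis-viva equation gives v_p = √[μ(2/r₁ − 1/a_t)] = 50.1867 km/s.
First burn Δv₁ = |v_p − v₁| = 12.454 km/s.
At r₂, v₂ = √(μ/r₂) = 13.6324 km/s.
Transfer-orbit speed at r₂: v_a = √[μ(2/r₂ − 1/a_t)] = 6.55092 km/s.
Second burn Δv₂ = |v₂ − v_a| = 7.0815 km/s.
Δv = Δv₁ + Δv₂ = 12.454 + 7.0815 = 19.54 km/s.

Δv = 19.54 km/s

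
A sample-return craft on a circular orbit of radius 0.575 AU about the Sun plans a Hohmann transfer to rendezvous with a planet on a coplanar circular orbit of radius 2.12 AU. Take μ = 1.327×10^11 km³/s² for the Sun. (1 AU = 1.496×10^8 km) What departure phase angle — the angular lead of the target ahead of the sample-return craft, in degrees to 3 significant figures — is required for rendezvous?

φ = 88.8°

In km: r₁ = 0.575 × 1.496×10^8 = 8.602×10^7 km; r₂ = 2.12 × 1.496×10^8 = 3.17152×10^8 km.
Transfer-ellipse semi-major axis a_t = (r₁ + r₂)/2 = (8.602×10^7 + 3.17152×10^8)/2 = 2.01586×10^8 km.
Transfer time t = π√(a_t³/μ) = 2.468×10^7 s.
The target's mean motion on its circular orbit is ω₂ = √(μ/r₂³) = 6.450×10^-8 rad/s.
Angle swept by the target during transfer: ω₂·t = 1.592 rad = 91.21°.
The sample-return craft traverses 180° on the transfer ellipse, so the target must lead by 180° − 91.21° = 88.8°.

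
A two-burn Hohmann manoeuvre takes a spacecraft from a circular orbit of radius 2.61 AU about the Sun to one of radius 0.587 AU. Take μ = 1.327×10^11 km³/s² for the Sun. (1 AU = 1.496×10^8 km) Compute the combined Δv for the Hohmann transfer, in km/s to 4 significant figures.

In km: r₁ = 2.61 × 1.496×10^8 = 3.90456×10^8 km; r₂ = 0.587 × 1.496×10^8 = 8.78152×10^7 km.
Semi-major axis of the transfer orbit: a_t = (3.90456×10^8 + 8.78152×10^7)/2 = 2.391356×10^8 km.
Circular speed at r₁: v₁ = √(μ/r₁) = √(1.327×10^11/3.90456×10^8) = 18.4353 km/s.
Transfer-orbit speed at r₁ (v² = μ(2/r − 1/a)): v_a = √[μ(2/r₁ − 1/a_t)] = 11.1715 km/s.
First burn Δv₁ = |v_a − v₁| = 7.264 km/s.
Circular speed at r₂: v₂ = √(μ/r₂) = 38.87 km/s.
Transfer-orbit speed at r₂: v_p = √[μ(2/r₂ − 1/a_t)] = 49.67 km/s.
Second burn Δv₂ = |v₂ − v_p| = 10.80 km/s.
Total Δv = Δv₁ + Δv₂ = 18.06 km/s.

Δv = 18.06 km/s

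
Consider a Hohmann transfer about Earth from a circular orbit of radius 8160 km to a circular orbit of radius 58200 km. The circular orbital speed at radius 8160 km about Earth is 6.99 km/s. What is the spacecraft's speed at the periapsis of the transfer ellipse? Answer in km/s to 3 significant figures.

From the circular-orbit relation v² = μ/r at r = 8160 km: μ = v²r = (6.99)² × 8160 = 3.98698×10^5 km³/s².
Transfer-ellipse semi-major axis a_t = (r₁ + r₂)/2 = (8160 + 58200)/2 = 33180 km.
At periapsis, r = 8160 km.
From the vis-viva equation, v = √[μ(2/r − 1/a_t)] = 9.258 km/s.

v = 9.26 km/s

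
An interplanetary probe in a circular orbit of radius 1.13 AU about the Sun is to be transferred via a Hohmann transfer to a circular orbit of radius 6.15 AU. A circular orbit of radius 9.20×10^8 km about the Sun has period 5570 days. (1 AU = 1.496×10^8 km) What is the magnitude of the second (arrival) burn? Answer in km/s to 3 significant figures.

From Kepler's third law T² = 4π²r³/μ at r = 9.20×10^8 km, T = 5570 days = 5570 × 86400 s = 4.81248×10^8 s: μ = 4π²r³/T² = 1.32735×10^11 km³/s².
In km: r₁ = 1.13 × 1.496×10^8 = 1.69048×10^8 km; r₂ = 6.15 × 1.496×10^8 = 9.2004×10^8 km.
Semi-major axis of the transfer orbit: a_t = (1.69048×10^8 + 9.2004×10^8)/2 = 5.44544×10^8 km.
On the circular orbit at r = 9.2004×10^8 km, v_c = √(μ/r) = 12.011 km/s.
Transfer-orbit speed at the same r (vis-viva, a = a_t): v_t = √[μ(2/r − 1/a_t)] = 6.6923 km/s.
Δv₂ = |v_t − v_c| = |6.6923 − 12.011| = 5.319 km/s.

Δv₂ = 5.32 km/s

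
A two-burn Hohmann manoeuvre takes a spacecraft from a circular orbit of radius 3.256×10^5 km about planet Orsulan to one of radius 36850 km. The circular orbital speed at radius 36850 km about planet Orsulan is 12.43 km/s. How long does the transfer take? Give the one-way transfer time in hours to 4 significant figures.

From the circular-orbit relation v² = μ/r at r = 36850 km: μ = v²r = (12.43)² × 36850 = 5.69351×10^6 km³/s².
The Hohmann ellipse has a_t = (r₁ + r₂)/2 = 1.81225×10^5 km.
Half the transfer-orbit period gives t = π√(a_t³/μ) = 1.016×10^5 s.
Converting: 1.016×10^5 s ÷ 3600 s/hour = 28.22 hours.

t = 28.22 hours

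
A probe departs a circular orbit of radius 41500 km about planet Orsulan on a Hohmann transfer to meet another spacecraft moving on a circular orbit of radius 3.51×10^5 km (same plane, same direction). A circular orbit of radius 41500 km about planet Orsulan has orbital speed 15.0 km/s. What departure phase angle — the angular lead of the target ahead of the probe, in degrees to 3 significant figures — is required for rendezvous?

From the circular-orbit relation v² = μ/r at r = 41500 km: μ = v²r = (15.0)² × 41500 = 9.33750×10^6 km³/s².
Transfer-ellipse semi-major axis a_t = (r₁ + r₂)/2 = (41500 + 3.510×10^5)/2 = 1.9625×10^5 km.
The half-period of the transfer ellipse is t = π√(a_t³/μ) = 89382 s.
Target angular speed ω₂ = √(μ/r₂³) = 1.4694×10^-5 rad/s.
Angle swept by the target during transfer: ω₂·t = 1.3134 rad = 75.25°.
Arrival is 180° from departure on the ellipse, so φ = 180° − 75.25° = 105°.

φ = 105°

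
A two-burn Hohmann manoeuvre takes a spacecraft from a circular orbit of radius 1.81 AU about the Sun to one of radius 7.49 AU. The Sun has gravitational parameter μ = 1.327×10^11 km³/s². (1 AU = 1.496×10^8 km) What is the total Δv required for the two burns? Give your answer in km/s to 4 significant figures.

In km: r₁ = 1.81 × 1.496×10^8 = 2.70776×10^8 km; r₂ = 7.49 × 1.496×10^8 = 1.120504×10^9 km.
Transfer-ellipse semi-major axis a_t = (r₁ + r₂)/2 = (2.70776×10^8 + 1.120504×10^9)/2 = 6.9564×10^8 km.
At r₁ the circular-orbit speed is v₁ = √(μ/r₁) = 22.138 km/s.
Transfer-orbit speed at r₁ (vis-viva equation): v_p = √[μ(2/r₁ − 1/a_t)] = 28.096 km/s.
First burn Δv₁ = |v_p − v₁| = 5.958 km/s.
At r₂, v₂ = √(μ/r₂) = 10.883 km/s.
Transfer-orbit speed at r₂: v_a = √[μ(2/r₂ − 1/a_t)] = 6.7896 km/s.
Second burn Δv₂ = |v₂ − v_a| = 4.093 km/s.
Δv = Δv₁ + Δv₂ = 5.958 + 4.093 = 10.05 km/s.

Δv = 10.05 km/s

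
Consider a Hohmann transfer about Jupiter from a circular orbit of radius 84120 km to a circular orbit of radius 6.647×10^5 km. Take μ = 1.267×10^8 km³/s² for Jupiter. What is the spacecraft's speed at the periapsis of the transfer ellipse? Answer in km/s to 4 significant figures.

The Hohmann ellipse has a_t = (r₁ + r₂)/2 = 3.7441×10^5 km.
At periapsis, r = 84120 km.
From the vis-viva equation, v = √[μ(2/r − 1/a_t)] = 51.71 km/s.

v = 51.71 km/s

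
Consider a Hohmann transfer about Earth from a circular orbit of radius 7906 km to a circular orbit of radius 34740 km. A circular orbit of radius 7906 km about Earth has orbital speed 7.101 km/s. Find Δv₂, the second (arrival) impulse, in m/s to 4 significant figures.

Δv₂ = 1325 m/s

From the circular-orbit relation v² = μ/r at r = 7906 km: μ = v²r = (7.101)² × 7906 = 3.98654×10^5 km³/s².
Transfer-ellipse semi-major axis a_t = (r₁ + r₂)/2 = (7906 + 34740)/2 = 21323 km.
Circular speed at r = 34740 km: v_c = √(μ/r) = 3.388 km/s.
Vis-viva on the transfer ellipse at r = 34740 km gives v_t = √[μ(2/r − 1/a_t)] = 2.063 km/s.
Δv₂ = |v_t − v_c| = |2.063 − 3.388| = 1.325 km/s.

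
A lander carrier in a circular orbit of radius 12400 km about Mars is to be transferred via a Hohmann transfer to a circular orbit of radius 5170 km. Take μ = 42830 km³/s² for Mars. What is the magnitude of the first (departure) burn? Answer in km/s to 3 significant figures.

The Hohmann ellipse has a_t = (r₁ + r₂)/2 = 8785 km.
Circular speed at r = 12400 km: v_c = √(μ/r) = 1.8585 km/s.
Transfer-orbit speed at the same r (vis-viva, a = a_t): v_t = √[μ(2/r − 1/a_t)] = 1.4257 km/s.
Δv₁ = |v_t − v_c| = |1.4257 − 1.8585| = 0.4328 km/s.

Δv₁ = 0.433 km/s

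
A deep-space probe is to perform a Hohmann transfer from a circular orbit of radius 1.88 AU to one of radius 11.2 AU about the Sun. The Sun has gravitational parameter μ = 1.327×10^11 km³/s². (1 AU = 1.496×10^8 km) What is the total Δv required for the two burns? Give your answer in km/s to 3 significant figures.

In km: r₁ = 1.88 × 1.496×10^8 = 2.81248×10^8 km; r₂ = 11.2 × 1.496×10^8 = 1.67552×10^9 km.
The Hohmann ellipse has a_t = (r₁ + r₂)/2 = 9.78384×10^8 km.
Circular speed at r₁: v₁ = √(μ/r₁) = √(1.327×10^11/2.81248×10^8) = 21.722 km/s.
Transfer-orbit speed at r₁ (v² = μ(2/r − 1/a)): v_p = √[μ(2/r₁ − 1/a_t)] = 28.426 km/s.
First burn Δv₁ = |v_p − v₁| = 6.704 km/s.
Circular speed at r₂: v₂ = √(μ/r₂) = 8.899 km/s.
Transfer-orbit speed at r₂: v_a = √[μ(2/r₂ − 1/a_t)] = 4.771 km/s.
Second burn Δv₂ = |v₂ − v_a| = 4.128 km/s.
Δv = Δv₁ + Δv₂ = 6.704 + 4.128 = 10.83 km/s.

Δv = 10.8 km/s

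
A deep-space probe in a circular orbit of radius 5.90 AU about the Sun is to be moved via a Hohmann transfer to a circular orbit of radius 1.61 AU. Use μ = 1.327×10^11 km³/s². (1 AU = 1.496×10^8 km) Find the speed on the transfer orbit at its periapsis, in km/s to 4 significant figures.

v = 29.42 km/s

In km: r₁ = 5.90 × 1.496×10^8 = 8.8264×10^8 km; r₂ = 1.61 × 1.496×10^8 = 2.40856×10^8 km.
The Hohmann ellipse has a_t = (r₁ + r₂)/2 = 5.61748×10^8 km.
At periapsis, r = 2.40856×10^8 km.
Vis-viva: v = √[μ(2/r − 1/a_t)] = √[1.327×10^11 × (2/2.40856×10^8 − 1/5.61748×10^8)] = 29.42 km/s.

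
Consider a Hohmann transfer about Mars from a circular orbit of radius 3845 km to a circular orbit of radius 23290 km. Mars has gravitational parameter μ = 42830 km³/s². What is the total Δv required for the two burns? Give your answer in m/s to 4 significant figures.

The Hohmann ellipse has a_t = (r₁ + r₂)/2 = 13567.5 km.
At r₁ the circular-orbit speed is v₁ = √(μ/r₁) = 3.338 km/s.
On the transfer ellipse at r₁, v² = μ(2/r − 1/a) gives v_p = √[μ(2/r₁ − 1/a_t)] = 4.373 km/s.
First burn Δv₁ = |v_p − v₁| = 1.035 km/s.
Circular speed at r₂: v₂ = √(μ/r₂) = 1.3561 km/s.
Transfer-orbit speed at r₂: v_a = √[μ(2/r₂ − 1/a_t)] = 0.72192 km/s.
Second burn Δv₂ = |v₂ − v_a| = 0.6342 km/s.
Total Δv = Δv₁ + Δv₂ = 1.669 km/s.

Δv = 1669 m/s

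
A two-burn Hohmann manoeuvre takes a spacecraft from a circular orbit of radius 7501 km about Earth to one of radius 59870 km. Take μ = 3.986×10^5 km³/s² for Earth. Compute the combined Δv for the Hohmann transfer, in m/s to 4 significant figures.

Δv = 3791 m/s

Transfer-ellipse semi-major axis a_t = (r₁ + r₂)/2 = (7501 + 59870)/2 = 33685.5 km.
Circular speed at r₁: v₁ = √(μ/r₁) = √(3.986×10^5/7501) = 7.289690 km/s.
Transfer-orbit speed at r₁ (v² = μ(2/r − 1/a)): v_p = √[μ(2/r₁ − 1/a_t)] = 9.718342 km/s.
First burn Δv₁ = |v_p − v₁| = 2.4287 km/s.
Circular speed at r₂: v₂ = √(μ/r₂) = 2.5803 km/s.
Transfer-orbit speed at r₂: v_a = √[μ(2/r₂ − 1/a_t)] = 1.2176 km/s.
Second burn Δv₂ = |v₂ − v_a| = 1.3627 km/s.
Δv = Δv₁ + Δv₂ = 2.4287 + 1.3627 = 3.791 km/s.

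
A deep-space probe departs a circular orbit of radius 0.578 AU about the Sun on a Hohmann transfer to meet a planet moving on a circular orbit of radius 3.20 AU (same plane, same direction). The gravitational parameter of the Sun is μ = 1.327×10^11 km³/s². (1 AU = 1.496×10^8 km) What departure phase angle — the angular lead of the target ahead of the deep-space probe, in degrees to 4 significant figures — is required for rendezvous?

φ = 98.36°

In km: r₁ = 0.578 × 1.496×10^8 = 8.64688×10^7 km; r₂ = 3.20 × 1.496×10^8 = 4.7872×10^8 km.
Transfer-ellipse semi-major axis a_t = (r₁ + r₂)/2 = (8.64688×10^7 + 4.7872×10^8)/2 = 2.825944×10^8 km.
The half-period of the transfer ellipse is t = π√(a_t³/μ) = 4.097×10^7 s.
The target's mean motion on its circular orbit is ω₂ = √(μ/r₂³) = 3.478×10^-8 rad/s.
Angle swept by the target during transfer: ω₂·t = 1.4249 rad = 81.64°.
The deep-space probe traverses 180° on the transfer ellipse, so the target must lead by 180° − 81.64° = 98.36°.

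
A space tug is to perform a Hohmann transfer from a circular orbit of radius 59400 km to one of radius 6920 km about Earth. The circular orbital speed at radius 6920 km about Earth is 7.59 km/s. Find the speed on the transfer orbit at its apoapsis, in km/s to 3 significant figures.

v = 1.18 km/s

From the circular-orbit relation v² = μ/r at r = 6920 km: μ = v²r = (7.59)² × 6920 = 3.98648×10^5 km³/s².
Semi-major axis of the transfer orbit: a_t = (59400 + 6920)/2 = 33160 km.
The apoapsis of the transfer ellipse is at r = 59400 km.
From the vis-viva equation, v = √[μ(2/r − 1/a_t)] = 1.183 km/s.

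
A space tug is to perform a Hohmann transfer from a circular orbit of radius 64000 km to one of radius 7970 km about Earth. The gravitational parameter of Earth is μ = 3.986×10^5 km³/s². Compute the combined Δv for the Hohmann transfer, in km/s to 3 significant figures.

Δv = 3.68 km/s

Transfer-ellipse semi-major axis a_t = (r₁ + r₂)/2 = (64000 + 7970)/2 = 35985 km.
Circular speed at r₁: v₁ = √(μ/r₁) = √(3.986×10^5/64000) = 2.4956 km/s.
On the transfer ellipse at r₁, vis-viva equation gives v_a = √[μ(2/r₁ − 1/a_t)] = 1.1745 km/s.
First burn Δv₁ = |v_a − v₁| = 1.321 km/s.
At r₂, v₂ = √(μ/r₂) = 7.072 km/s.
Transfer-orbit speed at r₂: v_p = √[μ(2/r₂ − 1/a_t)] = 9.431 km/s.
Second burn Δv₂ = |v₂ − v_p| = 2.359 km/s.
Δv = Δv₁ + Δv₂ = 1.321 + 2.359 = 3.680 km/s.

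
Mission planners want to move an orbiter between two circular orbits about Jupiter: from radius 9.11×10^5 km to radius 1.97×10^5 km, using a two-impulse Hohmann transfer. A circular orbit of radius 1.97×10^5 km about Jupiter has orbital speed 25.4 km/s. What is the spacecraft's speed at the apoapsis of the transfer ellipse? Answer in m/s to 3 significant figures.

From the circular-orbit relation v² = μ/r at r = 1.97×10^5 km: μ = v²r = (25.4)² × 1.97×10^5 = 1.27097×10^8 km³/s².
The Hohmann ellipse has a_t = (r₁ + r₂)/2 = 5.540×10^5 km.
The apoapsis of the transfer ellipse is at r = 9.110×10^5 km.
Applying v² = μ(2/r − 1/a_t): v = 7.043 km/s.

v = 7040 m/s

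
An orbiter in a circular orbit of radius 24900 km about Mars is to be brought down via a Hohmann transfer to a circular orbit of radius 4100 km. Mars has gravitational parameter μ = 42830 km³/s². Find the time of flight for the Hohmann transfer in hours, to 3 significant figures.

t = 7.36 hours

Transfer-ellipse semi-major axis a_t = (r₁ + r₂)/2 = (24900 + 4100)/2 = 14500 km.
Half the transfer-orbit period gives t = π√(a_t³/μ) = 26510 s.
Converting: 26510 s ÷ 3600 s/hour = 7.36 hours.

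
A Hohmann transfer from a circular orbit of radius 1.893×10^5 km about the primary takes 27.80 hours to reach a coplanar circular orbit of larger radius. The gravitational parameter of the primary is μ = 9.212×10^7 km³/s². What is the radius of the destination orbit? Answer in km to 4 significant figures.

r₂ = 7.184×10^5 km

Transfer time t = 27.80 hours = 1.0008×10^5 s, and t = π√(a_t³/μ).
So a_t = (μ t²/π²)^(1/3) = (9.212×10^7 × (1.0008×10^5)² / π²)^(1/3) = 4.5385×10^5 km.
Since a_t = (r₁ + r₂)/2, r₂ = 2a_t − r₁ = 2×4.5385×10^5 − 1.893×10^5 = 7.184×10^5 km.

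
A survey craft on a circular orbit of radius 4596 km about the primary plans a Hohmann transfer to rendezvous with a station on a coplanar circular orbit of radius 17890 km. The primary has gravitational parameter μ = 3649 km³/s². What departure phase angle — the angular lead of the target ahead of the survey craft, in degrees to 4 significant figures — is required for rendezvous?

Semi-major axis of the transfer orbit: a_t = (4596 + 17890)/2 = 11243 km.
The half-period of the transfer ellipse is t = π√(a_t³/μ) = 61999 s.
The target's mean motion on its circular orbit is ω₂ = √(μ/r₂³) = 2.5245×10^-5 rad/s.
Angle swept by the target during transfer: ω₂·t = 1.5652 rad = 89.68°.
The survey craft traverses 180° on the transfer ellipse, so the target must lead by 180° − 89.68° = 90.32°.

φ = 90.32°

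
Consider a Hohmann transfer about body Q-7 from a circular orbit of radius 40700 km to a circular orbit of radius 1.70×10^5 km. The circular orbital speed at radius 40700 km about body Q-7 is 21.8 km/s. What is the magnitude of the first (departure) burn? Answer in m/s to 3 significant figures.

From the circular-orbit relation v² = μ/r at r = 40700 km: μ = v²r = (21.8)² × 40700 = 1.93423×10^7 km³/s².
Transfer-ellipse semi-major axis a_t = (r₁ + r₂)/2 = (40700 + 1.700×10^5)/2 = 1.0535×10^5 km.
On the circular orbit at r = 40700 km, v_c = √(μ/r) = 21.800 km/s.
Vis-viva on the transfer ellipse at r = 40700 km gives v_t = √[μ(2/r − 1/a_t)] = 27.693 km/s.
Δv₁ = |v_t − v_c| = |27.693 − 21.800| = 5.893 km/s.

Δv₁ = 5890 m/s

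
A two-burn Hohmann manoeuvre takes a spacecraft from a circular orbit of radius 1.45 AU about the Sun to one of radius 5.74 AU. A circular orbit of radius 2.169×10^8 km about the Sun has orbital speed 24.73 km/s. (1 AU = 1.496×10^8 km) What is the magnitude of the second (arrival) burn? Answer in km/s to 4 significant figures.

From the circular-orbit relation v² = μ/r at r = 2.169×10^8 km: μ = v²r = (24.73)² × 2.169×10^8 = 1.32650×10^11 km³/s².
In km: r₁ = 1.45 × 1.496×10^8 = 2.1692×10^8 km; r₂ = 5.74 × 1.496×10^8 = 8.58704×10^8 km.
Semi-major axis of the transfer orbit: a_t = (2.1692×10^8 + 8.58704×10^8)/2 = 5.37812×10^8 km.
Circular speed at r = 8.58704×10^8 km: v_c = √(μ/r) = 12.4289 km/s.
Vis-viva on the transfer ellipse at r = 8.58704×10^8 km gives v_t = √[μ(2/r − 1/a_t)] = 7.89345 km/s.
Δv₂ = |v_t − v_c| = |7.89345 − 12.4289| = 4.535 km/s.

Δv₂ = 4.535 km/s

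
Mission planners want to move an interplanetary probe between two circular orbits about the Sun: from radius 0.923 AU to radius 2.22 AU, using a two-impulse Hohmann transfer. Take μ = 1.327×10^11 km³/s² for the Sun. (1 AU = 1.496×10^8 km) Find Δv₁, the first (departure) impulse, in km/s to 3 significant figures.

In km: r₁ = 0.923 × 1.496×10^8 = 1.380808×10^8 km; r₂ = 2.22 × 1.496×10^8 = 3.32112×10^8 km.
The Hohmann ellipse has a_t = (r₁ + r₂)/2 = 2.350964×10^8 km.
On the circular orbit at r = 1.380808×10^8 km, v_c = √(μ/r) = 31.001 km/s.
Transfer-orbit speed at the same r (vis-viva, a = a_t): v_t = √[μ(2/r − 1/a_t)] = 36.846 km/s.
Δv₁ = |v_t − v_c| = |36.846 − 31.001| = 5.845 km/s.

Δv₁ = 5.85 km/s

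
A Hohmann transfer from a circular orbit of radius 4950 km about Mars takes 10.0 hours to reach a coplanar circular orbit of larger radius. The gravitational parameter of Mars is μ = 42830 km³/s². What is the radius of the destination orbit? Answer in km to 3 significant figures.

r₂ = 30600 km

Transfer time t = 10.0 hours = 36000 s, and t = π√(a_t³/μ).
So a_t = (μ t²/π²)^(1/3) = (42830 × (36000)² / π²)^(1/3) = 17784 km.
Since a_t = (r₁ + r₂)/2, r₂ = 2a_t − r₁ = 2×17784 − 4950 = 30618 km.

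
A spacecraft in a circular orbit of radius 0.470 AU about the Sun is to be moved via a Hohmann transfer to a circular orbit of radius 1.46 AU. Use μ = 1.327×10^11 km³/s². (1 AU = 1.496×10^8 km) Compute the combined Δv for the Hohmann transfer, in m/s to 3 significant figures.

Δv = 17400 m/s

In km: r₁ = 0.470 × 1.496×10^8 = 7.0312×10^7 km; r₂ = 1.46 × 1.496×10^8 = 2.18416×10^8 km.
Transfer-ellipse semi-major axis a_t = (r₁ + r₂)/2 = (7.0312×10^7 + 2.18416×10^8)/2 = 1.44364×10^8 km.
At r₁ the circular-orbit speed is v₁ = √(μ/r₁) = 43.443 km/s.
On the transfer ellipse at r₁, v² = μ(2/r − 1/a) gives v_p = √[μ(2/r₁ − 1/a_t)] = 53.436 km/s.
First burn Δv₁ = |v_p − v₁| = 9.993 km/s.
At r₂, v₂ = √(μ/r₂) = 24.649 km/s.
Transfer-orbit speed at r₂: v_a = √[μ(2/r₂ − 1/a_t)] = 17.202 km/s.
Second burn Δv₂ = |v₂ − v_a| = 7.447 km/s.
Total Δv = Δv₁ + Δv₂ = 17.44 km/s.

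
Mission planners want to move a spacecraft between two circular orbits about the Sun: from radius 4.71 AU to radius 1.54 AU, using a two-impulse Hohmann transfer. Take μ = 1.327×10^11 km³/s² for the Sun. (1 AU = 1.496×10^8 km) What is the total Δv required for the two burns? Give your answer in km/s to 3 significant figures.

In km: r₁ = 4.71 × 1.496×10^8 = 7.04616×10^8 km; r₂ = 1.54 × 1.496×10^8 = 2.30384×10^8 km.
Semi-major axis of the transfer orbit: a_t = (7.04616×10^8 + 2.30384×10^8)/2 = 4.675×10^8 km.
Circular speed at r₁: v₁ = √(μ/r₁) = √(1.327×10^11/7.04616×10^8) = 13.7233 km/s.
On the transfer ellipse at r₁, v² = μ(2/r − 1/a) gives v_a = √[μ(2/r₁ − 1/a_t)] = 9.63373 km/s.
First burn Δv₁ = |v_a − v₁| = 4.090 km/s.
At r₂, v₂ = √(μ/r₂) = 24.000 km/s.
Transfer-orbit speed at r₂: v_p = √[μ(2/r₂ − 1/a_t)] = 29.464 km/s.
Second burn Δv₂ = |v₂ − v_p| = 5.464 km/s.
Total Δv = Δv₁ + Δv₂ = 9.554 km/s.

Δv = 9.55 km/s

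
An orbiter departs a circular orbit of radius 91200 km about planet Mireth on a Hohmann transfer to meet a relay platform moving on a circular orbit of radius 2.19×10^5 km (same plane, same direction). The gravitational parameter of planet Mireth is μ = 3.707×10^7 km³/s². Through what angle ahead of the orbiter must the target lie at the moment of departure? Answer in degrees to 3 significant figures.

The Hohmann ellipse has a_t = (r₁ + r₂)/2 = 1.551×10^5 km.
Transfer time t = π√(a_t³/μ) = 31518 s.
Target angular speed ω₂ = √(μ/r₂³) = 5.9408×10^-5 rad/s.
Angle swept by the target during transfer: ω₂·t = 1.872 rad = 107.3°.
Arrival is 180° from departure on the ellipse, so φ = 180° − 107.3° = 72.7°.

φ = 72.7°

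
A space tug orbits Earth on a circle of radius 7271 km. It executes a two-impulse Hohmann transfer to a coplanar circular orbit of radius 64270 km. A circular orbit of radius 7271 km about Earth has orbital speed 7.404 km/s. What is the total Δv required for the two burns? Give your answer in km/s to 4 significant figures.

From the circular-orbit relation v² = μ/r at r = 7271 km: μ = v²r = (7.404)² × 7271 = 3.98591×10^5 km³/s².
The Hohmann ellipse has a_t = (r₁ + r₂)/2 = 35770.5 km.
Circular speed at r₁: v₁ = √(μ/r₁) = √(3.98591×10^5/7271) = 7.404 km/s.
Transfer-orbit speed at r₁ (vis-viva equation): v_p = √[μ(2/r₁ − 1/a_t)] = 9.924 km/s.
First burn Δv₁ = |v_p − v₁| = 2.520 km/s.
At r₂, v₂ = √(μ/r₂) = 2.49034 km/s.
Transfer-orbit speed at r₂: v_a = √[μ(2/r₂ − 1/a_t)] = 1.12278 km/s.
Second burn Δv₂ = |v₂ − v_a| = 1.368 km/s.
Total Δv = Δv₁ + Δv₂ = 3.888 km/s.

Δv = 3.888 km/s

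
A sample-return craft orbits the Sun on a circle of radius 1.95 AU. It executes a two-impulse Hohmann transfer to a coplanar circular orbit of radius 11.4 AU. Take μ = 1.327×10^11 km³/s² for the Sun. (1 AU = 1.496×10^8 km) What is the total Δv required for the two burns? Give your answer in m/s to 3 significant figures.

Δv = 10600 m/s

In km: r₁ = 1.95 × 1.496×10^8 = 2.9172×10^8 km; r₂ = 11.4 × 1.496×10^8 = 1.70544×10^9 km.
Semi-major axis of the transfer orbit: a_t = (2.9172×10^8 + 1.70544×10^9)/2 = 9.9858×10^8 km.
Circular speed at r₁: v₁ = √(μ/r₁) = √(1.327×10^11/2.9172×10^8) = 21.328 km/s.
On the transfer ellipse at r₁, v² = μ(2/r − 1/a) gives v_p = √[μ(2/r₁ − 1/a_t)] = 27.873 km/s.
First burn Δv₁ = |v_p − v₁| = 6.545 km/s.
Circular speed at r₂: v₂ = √(μ/r₂) = 8.821 km/s.
Transfer-orbit speed at r₂: v_a = √[μ(2/r₂ − 1/a_t)] = 4.768 km/s.
Second burn Δv₂ = |v₂ − v_a| = 4.053 km/s.
Δv = Δv₁ + Δv₂ = 6.545 + 4.053 = 10.60 km/s.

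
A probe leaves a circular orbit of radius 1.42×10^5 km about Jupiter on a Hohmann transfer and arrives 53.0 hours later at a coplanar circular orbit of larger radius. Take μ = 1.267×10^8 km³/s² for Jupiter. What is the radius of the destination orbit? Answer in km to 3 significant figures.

r₂ = 1.41×10^6 km

Transfer time t = 53.0 hours = 1.908×10^5 s, and t = π√(a_t³/μ).
So a_t = (μ t²/π²)^(1/3) = (1.267×10^8 × (1.908×10^5)² / π²)^(1/3) = 7.7603×10^5 km.
Since a_t = (r₁ + r₂)/2, r₂ = 2a_t − r₁ = 2×7.7603×10^5 − 1.420×10^5 = 1.41006×10^6 km.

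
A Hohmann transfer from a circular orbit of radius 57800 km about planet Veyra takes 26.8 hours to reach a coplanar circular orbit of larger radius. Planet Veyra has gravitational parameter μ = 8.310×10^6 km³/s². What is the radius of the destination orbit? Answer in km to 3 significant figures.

Transfer time t = 26.8 hours = 96480 s, and t = π√(a_t³/μ).
So a_t = (μ t²/π²)^(1/3) = (8.310×10^6 × (96480)² / π²)^(1/3) = 1.9864×10^5 km.
Since a_t = (r₁ + r₂)/2, r₂ = 2a_t − r₁ = 2×1.9864×10^5 − 57800 = 3.3948×10^5 km.

r₂ = 3.39×10^5 km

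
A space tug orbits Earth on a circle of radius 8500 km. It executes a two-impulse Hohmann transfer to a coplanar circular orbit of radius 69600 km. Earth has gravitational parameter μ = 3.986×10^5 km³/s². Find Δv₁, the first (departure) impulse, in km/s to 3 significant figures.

The Hohmann ellipse has a_t = (r₁ + r₂)/2 = 39050 km.
On the circular orbit at r = 8500 km, v_c = √(μ/r) = 6.848 km/s.
Vis-viva on the transfer ellipse at r = 8500 km gives v_t = √[μ(2/r − 1/a_t)] = 9.142 km/s.
Δv₁ = |v_t − v_c| = |9.142 − 6.848| = 2.294 km/s.

Δv₁ = 2.29 km/s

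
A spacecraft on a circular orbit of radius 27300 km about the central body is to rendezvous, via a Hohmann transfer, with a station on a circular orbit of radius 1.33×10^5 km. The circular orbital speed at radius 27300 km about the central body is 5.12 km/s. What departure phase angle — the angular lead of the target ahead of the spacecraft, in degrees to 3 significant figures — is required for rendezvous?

φ = 95.8°

From the circular-orbit relation v² = μ/r at r = 27300 km: μ = v²r = (5.12)² × 27300 = 7.15653×10^5 km³/s².
Semi-major axis of the transfer orbit: a_t = (27300 + 1.330×10^5)/2 = 80150 km.
Transfer time t = π√(a_t³/μ) = 84270 s.
The target's mean motion on its circular orbit is ω₂ = √(μ/r₂³) = 1.744×10^-5 rad/s.
Angle swept by the target during transfer: ω₂·t = 1.4697 rad = 84.21°.
The spacecraft traverses 180° on the transfer ellipse, so the target must lead by 180° − 84.21° = 95.8°.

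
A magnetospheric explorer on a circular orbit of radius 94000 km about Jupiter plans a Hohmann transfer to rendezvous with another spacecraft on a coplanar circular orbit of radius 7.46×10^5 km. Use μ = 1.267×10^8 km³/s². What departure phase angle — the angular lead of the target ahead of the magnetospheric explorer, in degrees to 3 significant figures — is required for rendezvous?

φ = 104°

Transfer-ellipse semi-major axis a_t = (r₁ + r₂)/2 = (94000 + 7.460×10^5)/2 = 4.200×10^5 km.
The half-period of the transfer ellipse is t = π√(a_t³/μ) = 75969 s.
Target angular speed ω₂ = √(μ/r₂³) = 1.7469×10^-5 rad/s.
Angle swept by the target during transfer: ω₂·t = 1.3271 rad = 76.04°.
Arrival is 180° from departure on the ellipse, so φ = 180° − 76.04° = 104°.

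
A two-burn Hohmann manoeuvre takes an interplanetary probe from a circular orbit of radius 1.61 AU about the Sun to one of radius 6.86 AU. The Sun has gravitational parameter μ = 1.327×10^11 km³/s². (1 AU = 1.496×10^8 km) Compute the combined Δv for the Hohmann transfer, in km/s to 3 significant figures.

In km: r₁ = 1.61 × 1.496×10^8 = 2.40856×10^8 km; r₂ = 6.86 × 1.496×10^8 = 1.026256×10^9 km.
The Hohmann ellipse has a_t = (r₁ + r₂)/2 = 6.33556×10^8 km.
At r₁ the circular-orbit speed is v₁ = √(μ/r₁) = 23.472 km/s.
Transfer-orbit speed at r₁ (vis-viva equation): v_p = √[μ(2/r₁ − 1/a_t)] = 29.874 km/s.
First burn Δv₁ = |v_p − v₁| = 6.402 km/s.
Circular speed at r₂: v₂ = √(μ/r₂) = 11.371 km/s.
Transfer-orbit speed at r₂: v_a = √[μ(2/r₂ − 1/a_t)] = 7.0112 km/s.
Second burn Δv₂ = |v₂ − v_a| = 4.360 km/s.
Δv = Δv₁ + Δv₂ = 6.402 + 4.360 = 10.76 km/s.

Δv = 10.8 km/s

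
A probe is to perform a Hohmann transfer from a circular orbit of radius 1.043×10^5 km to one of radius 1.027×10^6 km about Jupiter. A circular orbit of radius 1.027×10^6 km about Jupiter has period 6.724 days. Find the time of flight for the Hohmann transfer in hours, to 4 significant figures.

From Kepler's third law T² = 4π²r³/μ at r = 1.027×10^6 km, T = 6.724 days = 6.724 × 86400 s = 5.809536×10^5 s: μ = 4π²r³/T² = 1.26703×10^8 km³/s².
Semi-major axis of the transfer orbit: a_t = (1.043×10^5 + 1.027×10^6)/2 = 5.6565×10^5 km.
By Kepler's third law the transfer-orbit period is T = 2π√(a_t³/μ), so t = T/2 = 1.1873×10^5 s.
Converting: 1.1873×10^5 s ÷ 3600 s/hour = 32.98 hours.

t = 32.98 hours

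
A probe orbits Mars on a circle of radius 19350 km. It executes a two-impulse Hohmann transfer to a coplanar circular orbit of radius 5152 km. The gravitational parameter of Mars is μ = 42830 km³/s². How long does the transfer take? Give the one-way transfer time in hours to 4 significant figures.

t = 5.718 hours

The Hohmann ellipse has a_t = (r₁ + r₂)/2 = 12251 km.
Transfer time t = π√(a_t³/μ) = π√((12251)³ / 42830) = 20584 s.
Converting: 20584 s ÷ 3600 s/hour = 5.718 hours.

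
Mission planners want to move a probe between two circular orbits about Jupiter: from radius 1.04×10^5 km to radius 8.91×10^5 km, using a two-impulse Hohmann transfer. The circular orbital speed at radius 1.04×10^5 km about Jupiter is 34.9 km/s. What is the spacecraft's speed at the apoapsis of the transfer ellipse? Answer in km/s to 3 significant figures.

v = 5.45 km/s

From the circular-orbit relation v² = μ/r at r = 1.04×10^5 km: μ = v²r = (34.9)² × 1.04×10^5 = 1.26673×10^8 km³/s².
Semi-major axis of the transfer orbit: a_t = (1.040×10^5 + 8.910×10^5)/2 = 4.975×10^5 km.
At apoapsis, r = 8.910×10^5 km.
From the vis-viva equation, v = √[μ(2/r − 1/a_t)] = 5.452 km/s.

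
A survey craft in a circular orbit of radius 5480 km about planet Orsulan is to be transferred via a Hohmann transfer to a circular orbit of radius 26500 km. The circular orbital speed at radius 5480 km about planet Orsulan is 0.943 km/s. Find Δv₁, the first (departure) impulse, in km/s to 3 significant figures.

From the circular-orbit relation v² = μ/r at r = 5480 km: μ = v²r = (0.943)² × 5480 = 4873.08 km³/s².
Transfer-ellipse semi-major axis a_t = (r₁ + r₂)/2 = (5480 + 26500)/2 = 15990 km.
On the circular orbit at r = 5480 km, v_c = √(μ/r) = 0.9430 km/s.
Vis-viva on the transfer ellipse at r = 5480 km gives v_t = √[μ(2/r − 1/a_t)] = 1.214 km/s.
Δv₁ = |v_t − v_c| = |1.214 − 0.9430| = 0.2710 km/s.

Δv₁ = 0.271 km/s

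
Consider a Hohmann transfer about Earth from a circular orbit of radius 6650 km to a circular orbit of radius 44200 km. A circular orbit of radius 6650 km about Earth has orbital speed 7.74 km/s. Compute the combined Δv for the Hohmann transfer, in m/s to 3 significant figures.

Δv = 3930 m/s

From the circular-orbit relation v² = μ/r at r = 6650 km: μ = v²r = (7.74)² × 6650 = 3.98386×10^5 km³/s².
Semi-major axis of the transfer orbit: a_t = (6650 + 44200)/2 = 25425 km.
Circular speed at r₁: v₁ = √(μ/r₁) = √(3.98386×10^5/6650) = 7.7400 km/s.
Transfer-orbit speed at r₁ (v² = μ(2/r − 1/a)): v_p = √[μ(2/r₁ − 1/a_t)] = 10.205 km/s.
First burn Δv₁ = |v_p − v₁| = 2.465 km/s.
At r₂, v₂ = √(μ/r₂) = 3.002 km/s.
Transfer-orbit speed at r₂: v_a = √[μ(2/r₂ − 1/a_t)] = 1.535 km/s.
Second burn Δv₂ = |v₂ − v_a| = 1.467 km/s.
Total Δv = Δv₁ + Δv₂ = 3.932 km/s.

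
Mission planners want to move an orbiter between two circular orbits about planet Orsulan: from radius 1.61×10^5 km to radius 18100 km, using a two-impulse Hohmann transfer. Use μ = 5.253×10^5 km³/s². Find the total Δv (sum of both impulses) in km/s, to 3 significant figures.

Δv = 2.83 km/s

The Hohmann ellipse has a_t = (r₁ + r₂)/2 = 89550 km.
Circular speed at r₁: v₁ = √(μ/r₁) = √(5.253×10^5/1.610×10^5) = 1.8063 km/s.
On the transfer ellipse at r₁, vis-viva gives v_a = √[μ(2/r₁ − 1/a_t)] = 0.81208 km/s.
First burn Δv₁ = |v_a − v₁| = 0.9942 km/s.
At r₂, v₂ = √(μ/r₂) = 5.387 km/s.
Transfer-orbit speed at r₂: v_p = √[μ(2/r₂ − 1/a_t)] = 7.223 km/s.
Second burn Δv₂ = |v₂ − v_p| = 1.836 km/s.
Δv = Δv₁ + Δv₂ = 0.9942 + 1.836 = 2.830 km/s.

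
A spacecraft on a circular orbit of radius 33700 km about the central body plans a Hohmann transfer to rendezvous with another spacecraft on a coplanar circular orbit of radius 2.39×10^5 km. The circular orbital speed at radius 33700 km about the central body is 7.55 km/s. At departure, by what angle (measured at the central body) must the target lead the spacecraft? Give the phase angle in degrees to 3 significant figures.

From the circular-orbit relation v² = μ/r at r = 33700 km: μ = v²r = (7.55)² × 33700 = 1.92098×10^6 km³/s².
Transfer-ellipse semi-major axis a_t = (r₁ + r₂)/2 = (33700 + 2.390×10^5)/2 = 1.3635×10^5 km.
The half-period of the transfer ellipse is t = π√(a_t³/μ) = 1.1412×10^5 s.
Target angular speed ω₂ = √(μ/r₂³) = 1.1862×10^-5 rad/s.
Angle swept by the target during transfer: ω₂·t = 1.3537 rad = 77.56°.
The spacecraft traverses 180° on the transfer ellipse, so the target must lead by 180° − 77.56° = 102°.

φ = 102°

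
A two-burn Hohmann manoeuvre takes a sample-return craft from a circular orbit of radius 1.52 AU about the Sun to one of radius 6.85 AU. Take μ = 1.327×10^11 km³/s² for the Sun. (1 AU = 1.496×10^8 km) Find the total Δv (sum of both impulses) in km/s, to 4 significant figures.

In km: r₁ = 1.52 × 1.496×10^8 = 2.27392×10^8 km; r₂ = 6.85 × 1.496×10^8 = 1.02476×10^9 km.
The Hohmann ellipse has a_t = (r₁ + r₂)/2 = 6.26076×10^8 km.
Circular speed at r₁: v₁ = √(μ/r₁) = √(1.327×10^11/2.27392×10^8) = 24.157 km/s.
On the transfer ellipse at r₁, vis-viva equation gives v_p = √[μ(2/r₁ − 1/a_t)] = 30.906 km/s.
First burn Δv₁ = |v_p − v₁| = 6.749 km/s.
At r₂, v₂ = √(μ/r₂) = 11.38 km/s.
Transfer-orbit speed at r₂: v_a = √[μ(2/r₂ − 1/a_t)] = 6.858 km/s.
Second burn Δv₂ = |v₂ − v_a| = 4.522 km/s.
Δv = Δv₁ + Δv₂ = 6.749 + 4.522 = 11.27 km/s.

Δv = 11.27 km/s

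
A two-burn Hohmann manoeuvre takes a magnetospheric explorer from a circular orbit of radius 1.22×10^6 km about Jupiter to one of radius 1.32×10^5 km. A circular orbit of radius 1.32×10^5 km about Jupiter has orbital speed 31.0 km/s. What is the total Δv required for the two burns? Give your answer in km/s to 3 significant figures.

From the circular-orbit relation v² = μ/r at r = 1.32×10^5 km: μ = v²r = (31.0)² × 1.32×10^5 = 1.26852×10^8 km³/s².
Semi-major axis of the transfer orbit: a_t = (1.220×10^6 + 1.320×10^5)/2 = 6.760×10^5 km.
Circular speed at r₁: v₁ = √(μ/r₁) = √(1.26852×10^8/1.220×10^6) = 10.197 km/s.
Transfer-orbit speed at r₁ (vis-viva equation): v_a = √[μ(2/r₁ − 1/a_t)] = 4.5059 km/s.
First burn Δv₁ = |v_a − v₁| = 5.691 km/s.
At r₂, v₂ = √(μ/r₂) = 31.00 km/s.
Transfer-orbit speed at r₂: v_p = √[μ(2/r₂ − 1/a_t)] = 41.65 km/s.
Second burn Δv₂ = |v₂ − v_p| = 10.65 km/s.
Total Δv = Δv₁ + Δv₂ = 16.34 km/s.

Δv = 16.3 km/s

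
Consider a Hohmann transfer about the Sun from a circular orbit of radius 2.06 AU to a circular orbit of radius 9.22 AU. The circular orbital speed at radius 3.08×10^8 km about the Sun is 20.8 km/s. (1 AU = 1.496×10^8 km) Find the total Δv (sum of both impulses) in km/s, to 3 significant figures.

From the circular-orbit relation v² = μ/r at r = 3.08×10^8 km: μ = v²r = (20.8)² × 3.08×10^8 = 1.33253×10^11 km³/s².
In km: r₁ = 2.06 × 1.496×10^8 = 3.08176×10^8 km; r₂ = 9.22 × 1.496×10^8 = 1.379312×10^9 km.
The Hohmann ellipse has a_t = (r₁ + r₂)/2 = 8.43744×10^8 km.
At r₁ the circular-orbit speed is v₁ = √(μ/r₁) = 20.79406 km/s.
On the transfer ellipse at r₁, vis-viva equation gives v_p = √[μ(2/r₁ − 1/a_t)] = 26.58675 km/s.
First burn Δv₁ = |v_p − v₁| = 5.79269 km/s.
Circular speed at r₂: v₂ = √(μ/r₂) = 9.82896 km/s.
Transfer-orbit speed at r₂: v_a = √[μ(2/r₂ − 1/a_t)] = 5.94021 km/s.
Second burn Δv₂ = |v₂ − v_a| = 3.88875 km/s.
Total Δv = Δv₁ + Δv₂ = 9.681 km/s.

Δv = 9.68 km/s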